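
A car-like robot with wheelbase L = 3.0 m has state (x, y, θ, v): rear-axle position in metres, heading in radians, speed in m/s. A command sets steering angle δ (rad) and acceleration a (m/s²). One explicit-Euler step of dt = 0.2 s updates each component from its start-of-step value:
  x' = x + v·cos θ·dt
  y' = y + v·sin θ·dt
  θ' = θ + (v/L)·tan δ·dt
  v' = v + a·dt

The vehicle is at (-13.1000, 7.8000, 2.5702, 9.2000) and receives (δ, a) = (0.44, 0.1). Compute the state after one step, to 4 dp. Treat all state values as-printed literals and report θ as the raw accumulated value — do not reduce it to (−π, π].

x' = -13.1000 + 9.2000·cos(2.5702)·0.2 = -14.6477
y' = 7.8000 + 9.2000·sin(2.5702)·0.2 = 8.7951
θ' = 2.5702 + (9.2000/3.0)·tan(0.44)·0.2 = 2.8589
v' = 9.2000 + 0.1000·0.2 = 9.2200

(-14.6477, 8.7951, 2.8589, 9.2200)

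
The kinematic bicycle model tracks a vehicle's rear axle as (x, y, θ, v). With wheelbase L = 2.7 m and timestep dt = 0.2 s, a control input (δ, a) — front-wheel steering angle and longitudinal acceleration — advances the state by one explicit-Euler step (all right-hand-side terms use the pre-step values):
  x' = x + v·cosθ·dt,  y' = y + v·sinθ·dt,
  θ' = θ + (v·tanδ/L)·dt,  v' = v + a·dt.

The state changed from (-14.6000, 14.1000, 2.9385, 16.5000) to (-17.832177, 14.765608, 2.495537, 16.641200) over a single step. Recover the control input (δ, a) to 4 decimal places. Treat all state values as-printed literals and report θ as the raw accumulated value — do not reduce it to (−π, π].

a = (v'−v)/dt = (0.141200)/0.2 = 0.7060
Δθ = θ'−θ = -0.442963;  (v·dt/L) = 16.5000·0.2/2.7 = 1.222222
tan δ = Δθ·L/(v·dt) = -0.362424  →  δ = -0.3477

δ = -0.3477, a = 0.7060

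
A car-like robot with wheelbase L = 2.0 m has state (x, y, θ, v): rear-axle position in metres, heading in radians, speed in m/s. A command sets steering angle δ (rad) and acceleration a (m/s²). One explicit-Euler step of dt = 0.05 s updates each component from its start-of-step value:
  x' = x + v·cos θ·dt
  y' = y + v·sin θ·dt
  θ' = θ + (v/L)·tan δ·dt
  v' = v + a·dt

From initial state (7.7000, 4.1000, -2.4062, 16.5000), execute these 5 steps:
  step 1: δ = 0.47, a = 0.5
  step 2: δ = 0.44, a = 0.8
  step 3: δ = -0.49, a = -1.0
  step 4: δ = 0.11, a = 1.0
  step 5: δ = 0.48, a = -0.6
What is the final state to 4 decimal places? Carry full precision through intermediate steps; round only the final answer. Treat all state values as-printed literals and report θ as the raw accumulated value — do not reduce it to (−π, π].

(5.2844, 0.7878, -1.9619, 16.5350)

after step 1 (δ=0.47, a=0.5): (7.088207, 3.546525, -2.196664, 16.525000)
after step 2 (δ=0.44, a=0.8): (6.604189, 2.876887, -2.002173, 16.565000)
after step 3 (δ=-0.49, a=-1.0): (6.257880, 2.124512, -2.223062, 16.515000)
after step 4 (δ=0.11, a=1.0): (5.756659, 1.468280, -2.177462, 16.565000)
after step 5 (δ=0.48, a=-0.6): (5.284448, 0.787828, -1.961864, 16.535000)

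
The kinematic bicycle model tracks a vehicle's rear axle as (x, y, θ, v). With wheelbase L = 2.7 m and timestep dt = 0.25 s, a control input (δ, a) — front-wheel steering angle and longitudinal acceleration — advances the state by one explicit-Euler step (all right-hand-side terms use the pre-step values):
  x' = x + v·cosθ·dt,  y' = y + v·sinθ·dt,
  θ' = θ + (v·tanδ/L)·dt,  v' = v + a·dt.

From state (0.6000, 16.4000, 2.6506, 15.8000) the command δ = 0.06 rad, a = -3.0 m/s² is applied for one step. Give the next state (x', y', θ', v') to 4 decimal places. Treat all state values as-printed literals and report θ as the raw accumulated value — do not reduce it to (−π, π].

x' = 0.6000 + 15.8000·cos(2.6506)·0.25 = -2.8834
y' = 16.4000 + 15.8000·sin(2.6506)·0.25 = 18.2624
θ' = 2.6506 + (15.8000/2.7)·tan(0.06)·0.25 = 2.7385
v' = 15.8000 − 3.0000·0.25 = 15.0500

(-2.8834, 18.2624, 2.7385, 15.0500)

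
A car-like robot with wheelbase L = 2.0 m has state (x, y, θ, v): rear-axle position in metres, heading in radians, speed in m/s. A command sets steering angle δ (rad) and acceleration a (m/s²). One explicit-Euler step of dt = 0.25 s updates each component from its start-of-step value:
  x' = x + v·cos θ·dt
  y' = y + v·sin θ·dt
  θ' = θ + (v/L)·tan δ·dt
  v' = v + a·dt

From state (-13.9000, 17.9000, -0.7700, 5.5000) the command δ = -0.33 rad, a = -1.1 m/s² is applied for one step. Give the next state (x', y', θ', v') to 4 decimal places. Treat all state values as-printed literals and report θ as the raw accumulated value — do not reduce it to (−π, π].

x' = -13.9000 + 5.5000·cos(-0.7700)·0.25 = -12.9129
y' = 17.9000 + 5.5000·sin(-0.7700)·0.25 = 16.9428
θ' = -0.7700 + (5.5000/2.0)·tan(-0.33)·0.25 = -1.0055
v' = 5.5000 − 1.1000·0.25 = 5.2250

(-12.9129, 16.9428, -1.0055, 5.2250)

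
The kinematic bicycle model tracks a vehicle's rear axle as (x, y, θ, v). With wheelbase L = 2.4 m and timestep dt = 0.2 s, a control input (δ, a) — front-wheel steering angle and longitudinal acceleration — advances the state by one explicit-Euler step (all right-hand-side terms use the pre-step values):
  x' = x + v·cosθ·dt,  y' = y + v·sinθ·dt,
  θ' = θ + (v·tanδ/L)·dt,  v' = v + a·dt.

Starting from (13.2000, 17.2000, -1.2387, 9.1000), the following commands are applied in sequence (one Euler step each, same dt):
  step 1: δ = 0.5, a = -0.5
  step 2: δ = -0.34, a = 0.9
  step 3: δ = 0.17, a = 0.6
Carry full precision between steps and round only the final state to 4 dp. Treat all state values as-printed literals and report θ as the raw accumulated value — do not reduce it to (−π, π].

(15.8651, 12.5304, -0.9584, 9.3000)

after step 1 (δ=0.5, a=-0.5): (13.793366, 15.479443, -0.824421, 9.000000)
after step 2 (δ=-0.34, a=0.9): (15.015535, 14.157965, -1.089723, 9.180000)
after step 3 (δ=0.17, a=0.6): (15.865108, 12.530353, -0.958406, 9.300000)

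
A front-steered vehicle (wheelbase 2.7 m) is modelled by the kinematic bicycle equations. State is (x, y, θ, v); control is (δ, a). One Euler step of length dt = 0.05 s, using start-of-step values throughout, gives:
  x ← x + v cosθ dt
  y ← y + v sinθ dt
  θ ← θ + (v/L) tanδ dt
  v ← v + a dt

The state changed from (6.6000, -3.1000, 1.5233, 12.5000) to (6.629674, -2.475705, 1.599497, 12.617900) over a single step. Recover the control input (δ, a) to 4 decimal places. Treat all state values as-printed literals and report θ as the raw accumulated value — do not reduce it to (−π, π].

a = (v'−v)/dt = (0.117900)/0.05 = 2.3580
Δθ = θ'−θ = 0.076197;  (v·dt/L) = 12.5000·0.05/2.7 = 0.231481
tan δ = Δθ·L/(v·dt) = 0.329171  →  δ = 0.3180

δ = 0.3180, a = 2.3580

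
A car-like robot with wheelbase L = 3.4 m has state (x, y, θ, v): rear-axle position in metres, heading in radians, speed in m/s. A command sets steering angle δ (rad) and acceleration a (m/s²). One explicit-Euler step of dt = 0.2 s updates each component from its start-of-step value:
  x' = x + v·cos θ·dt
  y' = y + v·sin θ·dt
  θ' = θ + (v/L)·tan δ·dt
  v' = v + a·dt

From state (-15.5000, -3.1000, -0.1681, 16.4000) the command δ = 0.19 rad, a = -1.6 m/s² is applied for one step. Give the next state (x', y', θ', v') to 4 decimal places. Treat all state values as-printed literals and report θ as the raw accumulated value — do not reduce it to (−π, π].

(-12.2662, -3.6488, 0.0174, 16.0800)

x' = -15.5000 + 16.4000·cos(-0.1681)·0.2 = -12.2662
y' = -3.1000 + 16.4000·sin(-0.1681)·0.2 = -3.6488
θ' = -0.1681 + (16.4000/3.4)·tan(0.19)·0.2 = 0.0174
v' = 16.4000 − 1.6000·0.2 = 16.0800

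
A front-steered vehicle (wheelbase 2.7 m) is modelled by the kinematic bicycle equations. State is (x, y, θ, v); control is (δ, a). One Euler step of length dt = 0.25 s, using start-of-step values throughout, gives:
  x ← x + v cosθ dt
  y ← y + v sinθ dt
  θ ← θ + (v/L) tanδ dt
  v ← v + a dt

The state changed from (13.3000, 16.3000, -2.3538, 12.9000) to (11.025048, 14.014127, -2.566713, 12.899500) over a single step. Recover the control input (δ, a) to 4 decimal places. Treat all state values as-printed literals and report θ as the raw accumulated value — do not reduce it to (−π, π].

a = (v'−v)/dt = (-0.000500)/0.25 = -0.0020
Δθ = θ'−θ = -0.212913;  (v·dt/L) = 12.9000·0.25/2.7 = 1.194444
tan δ = Δθ·L/(v·dt) = -0.178253  →  δ = -0.1764

δ = -0.1764, a = -0.0020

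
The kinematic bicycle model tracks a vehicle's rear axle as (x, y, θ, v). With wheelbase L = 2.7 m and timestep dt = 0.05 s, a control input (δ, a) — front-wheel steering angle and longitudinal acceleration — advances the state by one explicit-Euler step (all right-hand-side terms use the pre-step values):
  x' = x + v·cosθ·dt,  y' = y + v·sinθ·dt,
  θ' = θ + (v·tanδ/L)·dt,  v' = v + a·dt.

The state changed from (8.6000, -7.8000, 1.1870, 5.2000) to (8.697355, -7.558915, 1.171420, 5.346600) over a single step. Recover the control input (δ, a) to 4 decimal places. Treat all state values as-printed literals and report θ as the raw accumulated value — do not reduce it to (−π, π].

a = (v'−v)/dt = (0.146600)/0.05 = 2.9320
Δθ = θ'−θ = -0.015580;  (v·dt/L) = 5.2000·0.05/2.7 = 0.096296
tan δ = Δθ·L/(v·dt) = -0.161792  →  δ = -0.1604

δ = -0.1604, a = 2.9320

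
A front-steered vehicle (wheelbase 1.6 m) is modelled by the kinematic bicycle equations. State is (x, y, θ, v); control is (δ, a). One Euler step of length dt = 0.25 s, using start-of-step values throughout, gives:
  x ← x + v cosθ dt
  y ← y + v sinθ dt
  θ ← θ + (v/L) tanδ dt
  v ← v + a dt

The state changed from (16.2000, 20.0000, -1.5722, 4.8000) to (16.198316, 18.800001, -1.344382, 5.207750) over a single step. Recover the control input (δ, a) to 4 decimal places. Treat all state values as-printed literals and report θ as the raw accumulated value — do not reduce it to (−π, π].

a = (v'−v)/dt = (0.407750)/0.25 = 1.6310
Δθ = θ'−θ = 0.227818;  (v·dt/L) = 4.8000·0.25/1.6 = 0.750000
tan δ = Δθ·L/(v·dt) = 0.303757  →  δ = 0.2949

δ = 0.2949, a = 1.6310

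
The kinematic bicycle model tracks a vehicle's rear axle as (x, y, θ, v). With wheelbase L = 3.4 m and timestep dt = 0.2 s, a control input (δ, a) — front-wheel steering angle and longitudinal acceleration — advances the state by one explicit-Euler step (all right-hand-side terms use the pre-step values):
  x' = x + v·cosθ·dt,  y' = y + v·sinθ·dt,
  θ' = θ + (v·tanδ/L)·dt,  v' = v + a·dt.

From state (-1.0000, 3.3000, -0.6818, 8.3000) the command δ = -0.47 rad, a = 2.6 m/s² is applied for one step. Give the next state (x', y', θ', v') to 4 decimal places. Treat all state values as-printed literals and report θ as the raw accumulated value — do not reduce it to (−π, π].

(0.2889, 2.2539, -0.9298, 8.8200)

x' = -1.0000 + 8.3000·cos(-0.6818)·0.2 = 0.2889
y' = 3.3000 + 8.3000·sin(-0.6818)·0.2 = 2.2539
θ' = -0.6818 + (8.3000/3.4)·tan(-0.47)·0.2 = -0.9298
v' = 8.3000 + 2.6000·0.2 = 8.8200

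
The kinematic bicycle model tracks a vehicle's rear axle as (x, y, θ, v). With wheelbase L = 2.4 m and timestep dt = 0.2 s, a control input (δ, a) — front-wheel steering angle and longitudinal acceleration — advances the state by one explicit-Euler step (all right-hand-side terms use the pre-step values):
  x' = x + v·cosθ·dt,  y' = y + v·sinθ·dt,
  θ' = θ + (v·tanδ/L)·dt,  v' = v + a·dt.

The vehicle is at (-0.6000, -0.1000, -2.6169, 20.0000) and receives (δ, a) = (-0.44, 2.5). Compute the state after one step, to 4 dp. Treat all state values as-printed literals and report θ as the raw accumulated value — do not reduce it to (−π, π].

x' = -0.6000 + 20.0000·cos(-2.6169)·0.2 = -4.0619
y' = -0.1000 + 20.0000·sin(-2.6169)·0.2 = -2.1038
θ' = -2.6169 + (20.0000/2.4)·tan(-0.44)·0.2 = -3.4015
v' = 20.0000 + 2.5000·0.2 = 20.5000

(-4.0619, -2.1038, -3.4015, 20.5000)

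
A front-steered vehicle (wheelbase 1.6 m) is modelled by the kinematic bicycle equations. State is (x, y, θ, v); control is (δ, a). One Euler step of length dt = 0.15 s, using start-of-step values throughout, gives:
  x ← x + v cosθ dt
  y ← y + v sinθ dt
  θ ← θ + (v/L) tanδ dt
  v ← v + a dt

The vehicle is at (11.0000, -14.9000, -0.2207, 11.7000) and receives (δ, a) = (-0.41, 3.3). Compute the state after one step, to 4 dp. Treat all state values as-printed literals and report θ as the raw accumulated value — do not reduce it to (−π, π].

x' = 11.0000 + 11.7000·cos(-0.2207)·0.15 = 12.7124
y' = -14.9000 + 11.7000·sin(-0.2207)·0.15 = -15.2842
θ' = -0.2207 + (11.7000/1.6)·tan(-0.41)·0.15 = -0.6974
v' = 11.7000 + 3.3000·0.15 = 12.1950

(12.7124, -15.2842, -0.6974, 12.1950)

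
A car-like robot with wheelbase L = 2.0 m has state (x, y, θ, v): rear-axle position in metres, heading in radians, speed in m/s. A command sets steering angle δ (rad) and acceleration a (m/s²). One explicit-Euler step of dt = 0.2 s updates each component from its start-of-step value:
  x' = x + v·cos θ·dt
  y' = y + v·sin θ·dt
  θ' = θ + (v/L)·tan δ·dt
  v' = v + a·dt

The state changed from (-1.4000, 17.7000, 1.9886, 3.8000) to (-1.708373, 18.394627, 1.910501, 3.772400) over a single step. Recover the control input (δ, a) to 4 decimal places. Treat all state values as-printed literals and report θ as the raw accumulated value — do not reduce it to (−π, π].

a = (v'−v)/dt = (-0.027600)/0.2 = -0.1380
Δθ = θ'−θ = -0.078099;  (v·dt/L) = 3.8000·0.2/2.0 = 0.380000
tan δ = Δθ·L/(v·dt) = -0.205524  →  δ = -0.2027

δ = -0.2027, a = -0.1380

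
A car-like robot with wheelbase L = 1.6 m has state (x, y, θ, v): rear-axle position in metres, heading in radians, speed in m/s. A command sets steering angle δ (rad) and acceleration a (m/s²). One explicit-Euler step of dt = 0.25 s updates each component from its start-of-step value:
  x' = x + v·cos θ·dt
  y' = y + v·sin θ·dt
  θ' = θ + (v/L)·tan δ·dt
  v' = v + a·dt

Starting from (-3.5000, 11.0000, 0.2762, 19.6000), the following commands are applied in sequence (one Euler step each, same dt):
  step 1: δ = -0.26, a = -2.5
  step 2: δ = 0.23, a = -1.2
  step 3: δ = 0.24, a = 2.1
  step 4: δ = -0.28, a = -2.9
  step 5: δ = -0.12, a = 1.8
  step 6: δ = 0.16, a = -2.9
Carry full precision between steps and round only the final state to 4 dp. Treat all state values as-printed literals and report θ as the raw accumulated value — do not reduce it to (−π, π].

after step 1 (δ=-0.26, a=-2.5): (1.214283, 12.336238, -0.538491, 18.975000)
after step 2 (δ=0.23, a=-1.2): (5.286715, 9.903448, 0.155708, 18.675000)
after step 3 (δ=0.24, a=2.1): (9.898982, 10.627474, 0.869783, 19.200000)
after step 4 (δ=-0.28, a=-2.9): (12.994945, 14.295581, 0.007120, 18.475000)
after step 5 (δ=-0.12, a=1.8): (17.613578, 14.328468, -0.340958, 18.925000)
after step 6 (δ=0.16, a=-2.9): (22.072472, 12.746383, 0.136246, 18.200000)

(22.0725, 12.7464, 0.1362, 18.2000)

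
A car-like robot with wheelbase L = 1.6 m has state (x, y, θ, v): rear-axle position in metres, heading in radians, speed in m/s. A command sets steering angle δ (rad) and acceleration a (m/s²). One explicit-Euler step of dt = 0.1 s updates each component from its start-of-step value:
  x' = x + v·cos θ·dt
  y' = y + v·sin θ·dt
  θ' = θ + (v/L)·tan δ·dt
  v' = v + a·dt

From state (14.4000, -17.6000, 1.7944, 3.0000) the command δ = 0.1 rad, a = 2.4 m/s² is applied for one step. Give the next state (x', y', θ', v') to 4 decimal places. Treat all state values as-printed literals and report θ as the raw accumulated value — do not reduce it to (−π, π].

x' = 14.4000 + 3.0000·cos(1.7944)·0.1 = 14.3335
y' = -17.6000 + 3.0000·sin(1.7944)·0.1 = -17.3075
θ' = 1.7944 + (3.0000/1.6)·tan(0.1)·0.1 = 1.8132
v' = 3.0000 + 2.4000·0.1 = 3.2400

(14.3335, -17.3075, 1.8132, 3.2400)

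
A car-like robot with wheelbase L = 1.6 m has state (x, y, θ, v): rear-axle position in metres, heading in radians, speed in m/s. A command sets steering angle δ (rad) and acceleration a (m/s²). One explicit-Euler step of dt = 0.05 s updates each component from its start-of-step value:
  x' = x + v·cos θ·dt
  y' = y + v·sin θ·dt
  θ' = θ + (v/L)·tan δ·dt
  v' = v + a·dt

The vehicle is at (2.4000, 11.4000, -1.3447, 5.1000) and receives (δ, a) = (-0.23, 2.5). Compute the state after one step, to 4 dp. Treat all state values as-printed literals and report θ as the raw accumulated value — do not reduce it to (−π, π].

(2.4572, 11.1515, -1.3820, 5.2250)

x' = 2.4000 + 5.1000·cos(-1.3447)·0.05 = 2.4572
y' = 11.4000 + 5.1000·sin(-1.3447)·0.05 = 11.1515
θ' = -1.3447 + (5.1000/1.6)·tan(-0.23)·0.05 = -1.3820
v' = 5.1000 + 2.5000·0.05 = 5.2250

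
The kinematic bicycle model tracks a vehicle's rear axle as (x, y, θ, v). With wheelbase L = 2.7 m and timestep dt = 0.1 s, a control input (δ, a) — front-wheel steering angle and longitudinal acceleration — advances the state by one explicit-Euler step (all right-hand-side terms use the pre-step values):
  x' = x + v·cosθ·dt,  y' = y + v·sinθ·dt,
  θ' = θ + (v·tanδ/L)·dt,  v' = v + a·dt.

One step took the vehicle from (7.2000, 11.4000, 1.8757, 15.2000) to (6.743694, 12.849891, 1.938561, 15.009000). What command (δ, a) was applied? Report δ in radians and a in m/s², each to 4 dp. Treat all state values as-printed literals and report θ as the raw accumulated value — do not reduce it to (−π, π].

a = (v'−v)/dt = (-0.191000)/0.1 = -1.9100
Δθ = θ'−θ = 0.062861;  (v·dt/L) = 15.2000·0.1/2.7 = 0.562963
tan δ = Δθ·L/(v·dt) = 0.111661  →  δ = 0.1112

δ = 0.1112, a = -1.9100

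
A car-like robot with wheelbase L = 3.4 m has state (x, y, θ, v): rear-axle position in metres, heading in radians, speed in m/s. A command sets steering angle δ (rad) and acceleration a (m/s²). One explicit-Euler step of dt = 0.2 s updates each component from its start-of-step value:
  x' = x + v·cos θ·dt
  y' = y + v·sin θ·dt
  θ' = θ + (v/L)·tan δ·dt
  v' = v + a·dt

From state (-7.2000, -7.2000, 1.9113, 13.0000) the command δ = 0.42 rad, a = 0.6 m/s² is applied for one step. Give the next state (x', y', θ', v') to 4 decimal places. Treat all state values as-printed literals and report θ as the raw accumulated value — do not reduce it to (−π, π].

x' = -7.2000 + 13.0000·cos(1.9113)·0.2 = -8.0683
y' = -7.2000 + 13.0000·sin(1.9113)·0.2 = -4.7493
θ' = 1.9113 + (13.0000/3.4)·tan(0.42)·0.2 = 2.2528
v' = 13.0000 + 0.6000·0.2 = 13.1200

(-8.0683, -4.7493, 2.2528, 13.1200)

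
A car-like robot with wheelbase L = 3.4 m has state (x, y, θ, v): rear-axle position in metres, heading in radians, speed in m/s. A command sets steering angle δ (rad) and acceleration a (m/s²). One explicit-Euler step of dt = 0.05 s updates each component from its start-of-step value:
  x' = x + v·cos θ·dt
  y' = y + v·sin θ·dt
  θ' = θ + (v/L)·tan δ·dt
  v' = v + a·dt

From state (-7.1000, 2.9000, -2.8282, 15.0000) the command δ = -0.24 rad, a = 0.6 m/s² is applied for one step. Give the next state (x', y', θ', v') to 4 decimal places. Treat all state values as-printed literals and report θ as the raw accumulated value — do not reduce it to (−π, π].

(-7.8135, 2.6688, -2.8822, 15.0300)

x' = -7.1000 + 15.0000·cos(-2.8282)·0.05 = -7.8135
y' = 2.9000 + 15.0000·sin(-2.8282)·0.05 = 2.6688
θ' = -2.8282 + (15.0000/3.4)·tan(-0.24)·0.05 = -2.8822
v' = 15.0000 + 0.6000·0.05 = 15.0300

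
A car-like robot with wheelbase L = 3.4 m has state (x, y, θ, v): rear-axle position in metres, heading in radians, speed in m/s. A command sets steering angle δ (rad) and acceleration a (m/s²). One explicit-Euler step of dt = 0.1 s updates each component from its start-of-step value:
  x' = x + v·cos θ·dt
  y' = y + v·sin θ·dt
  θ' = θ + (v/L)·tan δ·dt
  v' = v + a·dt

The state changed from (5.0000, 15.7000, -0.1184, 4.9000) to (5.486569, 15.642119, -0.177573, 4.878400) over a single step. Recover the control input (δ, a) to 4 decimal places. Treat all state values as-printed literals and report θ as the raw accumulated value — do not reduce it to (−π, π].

δ = -0.3896, a = -0.2160

a = (v'−v)/dt = (-0.021600)/0.1 = -0.2160
Δθ = θ'−θ = -0.059173;  (v·dt/L) = 4.9000·0.1/3.4 = 0.144118
tan δ = Δθ·L/(v·dt) = -0.410588  →  δ = -0.3896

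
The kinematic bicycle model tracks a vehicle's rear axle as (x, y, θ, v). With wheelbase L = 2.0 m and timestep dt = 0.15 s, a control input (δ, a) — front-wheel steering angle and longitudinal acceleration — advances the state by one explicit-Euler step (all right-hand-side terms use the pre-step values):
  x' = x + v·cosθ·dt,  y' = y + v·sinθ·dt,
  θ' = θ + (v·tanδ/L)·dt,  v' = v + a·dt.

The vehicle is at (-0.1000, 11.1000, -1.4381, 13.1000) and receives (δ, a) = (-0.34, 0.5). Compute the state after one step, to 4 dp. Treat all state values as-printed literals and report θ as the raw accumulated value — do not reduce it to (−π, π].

(0.1600, 9.1523, -1.7856, 13.1750)

x' = -0.1000 + 13.1000·cos(-1.4381)·0.15 = 0.1600
y' = 11.1000 + 13.1000·sin(-1.4381)·0.15 = 9.1523
θ' = -1.4381 + (13.1000/2.0)·tan(-0.34)·0.15 = -1.7856
v' = 13.1000 + 0.5000·0.15 = 13.1750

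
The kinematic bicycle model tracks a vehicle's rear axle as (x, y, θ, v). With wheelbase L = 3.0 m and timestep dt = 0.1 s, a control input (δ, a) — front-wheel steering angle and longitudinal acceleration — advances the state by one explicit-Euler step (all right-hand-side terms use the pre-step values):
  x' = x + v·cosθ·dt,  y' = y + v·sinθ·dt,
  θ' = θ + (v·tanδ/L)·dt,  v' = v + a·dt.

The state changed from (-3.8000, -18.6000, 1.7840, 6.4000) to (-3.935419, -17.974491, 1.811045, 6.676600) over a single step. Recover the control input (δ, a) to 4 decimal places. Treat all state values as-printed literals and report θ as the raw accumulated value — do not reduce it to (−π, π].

δ = 0.1261, a = 2.7660

a = (v'−v)/dt = (0.276600)/0.1 = 2.7660
Δθ = θ'−θ = 0.027045;  (v·dt/L) = 6.4000·0.1/3.0 = 0.213333
tan δ = Δθ·L/(v·dt) = 0.126773  →  δ = 0.1261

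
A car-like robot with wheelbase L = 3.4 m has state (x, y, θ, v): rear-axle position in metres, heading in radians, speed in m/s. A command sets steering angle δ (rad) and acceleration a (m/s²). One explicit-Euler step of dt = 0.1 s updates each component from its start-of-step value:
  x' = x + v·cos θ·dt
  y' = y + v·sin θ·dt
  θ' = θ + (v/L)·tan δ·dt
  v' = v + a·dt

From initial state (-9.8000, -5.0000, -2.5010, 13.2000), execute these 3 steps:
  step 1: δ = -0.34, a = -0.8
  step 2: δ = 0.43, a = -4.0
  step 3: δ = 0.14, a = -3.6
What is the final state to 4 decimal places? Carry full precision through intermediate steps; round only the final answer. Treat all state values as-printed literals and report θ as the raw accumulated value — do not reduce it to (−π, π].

(-12.9965, -7.2217, -2.4086, 12.3600)

after step 1 (δ=-0.34, a=-0.8): (-10.858299, -5.788925, -2.638333, 13.120000)
after step 2 (δ=0.43, a=-4.0): (-12.007631, -6.421681, -2.461359, 12.720000)
after step 3 (δ=0.14, a=-3.6): (-12.996517, -7.221737, -2.408638, 12.360000)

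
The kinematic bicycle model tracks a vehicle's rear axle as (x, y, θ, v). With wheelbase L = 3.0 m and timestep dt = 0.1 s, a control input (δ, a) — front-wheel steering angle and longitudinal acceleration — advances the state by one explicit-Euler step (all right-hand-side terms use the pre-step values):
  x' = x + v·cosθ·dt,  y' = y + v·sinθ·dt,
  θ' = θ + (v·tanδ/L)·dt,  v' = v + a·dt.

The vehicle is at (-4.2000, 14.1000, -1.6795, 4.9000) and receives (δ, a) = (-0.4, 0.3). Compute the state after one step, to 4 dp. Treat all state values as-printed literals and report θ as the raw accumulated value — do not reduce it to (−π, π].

x' = -4.2000 + 4.9000·cos(-1.6795)·0.1 = -4.2532
y' = 14.1000 + 4.9000·sin(-1.6795)·0.1 = 13.6129
θ' = -1.6795 + (4.9000/3.0)·tan(-0.4)·0.1 = -1.7486
v' = 4.9000 + 0.3000·0.1 = 4.9300

(-4.2532, 13.6129, -1.7486, 4.9300)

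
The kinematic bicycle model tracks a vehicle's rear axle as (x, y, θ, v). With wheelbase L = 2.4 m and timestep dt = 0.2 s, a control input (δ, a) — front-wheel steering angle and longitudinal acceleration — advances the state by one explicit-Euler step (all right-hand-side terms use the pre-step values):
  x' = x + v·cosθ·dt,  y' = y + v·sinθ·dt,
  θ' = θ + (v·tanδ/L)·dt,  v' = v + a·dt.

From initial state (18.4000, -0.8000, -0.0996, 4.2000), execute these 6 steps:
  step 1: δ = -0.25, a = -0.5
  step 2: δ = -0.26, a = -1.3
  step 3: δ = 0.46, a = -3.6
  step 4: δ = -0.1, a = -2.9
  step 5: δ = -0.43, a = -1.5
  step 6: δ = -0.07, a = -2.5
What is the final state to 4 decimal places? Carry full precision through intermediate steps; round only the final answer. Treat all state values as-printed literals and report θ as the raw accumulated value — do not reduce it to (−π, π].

(22.3359, -1.5083, -0.2576, 1.7400)

after step 1 (δ=-0.25, a=-0.5): (19.235837, -0.883526, -0.188970, 4.100000)
after step 2 (δ=-0.26, a=-1.3): (20.041240, -1.037560, -0.279860, 3.840000)
after step 3 (δ=0.46, a=-3.6): (20.779360, -1.249698, -0.121317, 3.120000)
after step 4 (δ=-0.1, a=-2.9): (21.398773, -1.325214, -0.147404, 2.540000)
after step 5 (δ=-0.43, a=-1.5): (21.901265, -1.399825, -0.244479, 2.240000)
after step 6 (δ=-0.07, a=-2.5): (22.335943, -1.508263, -0.257567, 1.740000)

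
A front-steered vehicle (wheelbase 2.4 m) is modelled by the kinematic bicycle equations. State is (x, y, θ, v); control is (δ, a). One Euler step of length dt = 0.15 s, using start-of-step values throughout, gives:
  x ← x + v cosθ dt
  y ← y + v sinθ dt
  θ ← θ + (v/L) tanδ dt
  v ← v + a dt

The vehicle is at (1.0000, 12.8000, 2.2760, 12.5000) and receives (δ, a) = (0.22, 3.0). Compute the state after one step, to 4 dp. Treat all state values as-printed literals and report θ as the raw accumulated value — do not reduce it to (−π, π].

(-0.2154, 14.2278, 2.4507, 12.9500)

x' = 1.0000 + 12.5000·cos(2.2760)·0.15 = -0.2154
y' = 12.8000 + 12.5000·sin(2.2760)·0.15 = 14.2278
θ' = 2.2760 + (12.5000/2.4)·tan(0.22)·0.15 = 2.4507
v' = 12.5000 + 3.0000·0.15 = 12.9500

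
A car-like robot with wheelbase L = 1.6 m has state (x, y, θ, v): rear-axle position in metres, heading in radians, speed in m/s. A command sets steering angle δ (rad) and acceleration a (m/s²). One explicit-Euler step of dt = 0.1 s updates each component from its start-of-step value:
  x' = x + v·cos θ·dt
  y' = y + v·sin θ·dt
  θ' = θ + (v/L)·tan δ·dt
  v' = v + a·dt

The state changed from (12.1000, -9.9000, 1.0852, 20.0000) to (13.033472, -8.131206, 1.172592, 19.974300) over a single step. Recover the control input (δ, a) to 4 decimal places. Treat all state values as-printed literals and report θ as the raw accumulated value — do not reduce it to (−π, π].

a = (v'−v)/dt = (-0.025700)/0.1 = -0.2570
Δθ = θ'−θ = 0.087392;  (v·dt/L) = 20.0000·0.1/1.6 = 1.250000
tan δ = Δθ·L/(v·dt) = 0.069914  →  δ = 0.0698

δ = 0.0698, a = -0.2570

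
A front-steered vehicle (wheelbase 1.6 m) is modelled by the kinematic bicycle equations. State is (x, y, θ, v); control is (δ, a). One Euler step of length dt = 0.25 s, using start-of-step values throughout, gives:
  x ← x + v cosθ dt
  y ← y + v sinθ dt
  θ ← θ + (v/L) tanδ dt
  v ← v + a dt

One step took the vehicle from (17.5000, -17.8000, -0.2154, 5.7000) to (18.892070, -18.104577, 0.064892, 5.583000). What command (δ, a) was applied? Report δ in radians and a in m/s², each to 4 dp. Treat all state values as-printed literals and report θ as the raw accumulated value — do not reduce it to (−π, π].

a = (v'−v)/dt = (-0.117000)/0.25 = -0.4680
Δθ = θ'−θ = 0.280292;  (v·dt/L) = 5.7000·0.25/1.6 = 0.890625
tan δ = Δθ·L/(v·dt) = 0.314714  →  δ = 0.3049

δ = 0.3049, a = -0.4680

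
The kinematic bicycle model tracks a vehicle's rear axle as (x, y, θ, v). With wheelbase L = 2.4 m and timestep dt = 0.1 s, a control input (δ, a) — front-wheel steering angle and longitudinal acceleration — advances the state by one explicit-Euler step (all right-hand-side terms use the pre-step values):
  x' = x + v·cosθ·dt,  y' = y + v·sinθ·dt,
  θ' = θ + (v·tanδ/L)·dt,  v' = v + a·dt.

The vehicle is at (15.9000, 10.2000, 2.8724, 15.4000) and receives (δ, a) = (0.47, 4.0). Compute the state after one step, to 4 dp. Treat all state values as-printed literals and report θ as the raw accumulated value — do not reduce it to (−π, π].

(14.4155, 10.6096, 3.1983, 15.8000)

x' = 15.9000 + 15.4000·cos(2.8724)·0.1 = 14.4155
y' = 10.2000 + 15.4000·sin(2.8724)·0.1 = 10.6096
θ' = 2.8724 + (15.4000/2.4)·tan(0.47)·0.1 = 3.1983
v' = 15.4000 + 4.0000·0.1 = 15.8000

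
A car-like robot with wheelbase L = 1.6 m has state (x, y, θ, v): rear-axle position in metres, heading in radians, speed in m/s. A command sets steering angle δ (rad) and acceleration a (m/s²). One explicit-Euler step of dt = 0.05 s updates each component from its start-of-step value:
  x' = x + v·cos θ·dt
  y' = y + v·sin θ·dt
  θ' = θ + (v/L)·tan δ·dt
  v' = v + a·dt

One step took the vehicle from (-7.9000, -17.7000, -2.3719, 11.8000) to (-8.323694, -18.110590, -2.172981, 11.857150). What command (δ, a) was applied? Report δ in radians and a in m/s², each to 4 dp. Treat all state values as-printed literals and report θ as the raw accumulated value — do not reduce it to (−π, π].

a = (v'−v)/dt = (0.057150)/0.05 = 1.1430
Δθ = θ'−θ = 0.198919;  (v·dt/L) = 11.8000·0.05/1.6 = 0.368750
tan δ = Δθ·L/(v·dt) = 0.539441  →  δ = 0.4947

δ = 0.4947, a = 1.1430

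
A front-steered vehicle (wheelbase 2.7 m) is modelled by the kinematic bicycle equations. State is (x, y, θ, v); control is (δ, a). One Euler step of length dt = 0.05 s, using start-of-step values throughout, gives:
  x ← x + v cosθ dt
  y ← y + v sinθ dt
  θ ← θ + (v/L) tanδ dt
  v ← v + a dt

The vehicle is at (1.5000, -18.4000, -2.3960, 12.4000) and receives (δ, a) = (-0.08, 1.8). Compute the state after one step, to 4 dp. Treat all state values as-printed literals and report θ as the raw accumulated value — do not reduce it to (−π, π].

x' = 1.5000 + 12.4000·cos(-2.3960)·0.05 = 1.0445
y' = -18.4000 + 12.4000·sin(-2.3960)·0.05 = -18.8206
θ' = -2.3960 + (12.4000/2.7)·tan(-0.08)·0.05 = -2.4144
v' = 12.4000 + 1.8000·0.05 = 12.4900

(1.0445, -18.8206, -2.4144, 12.4900)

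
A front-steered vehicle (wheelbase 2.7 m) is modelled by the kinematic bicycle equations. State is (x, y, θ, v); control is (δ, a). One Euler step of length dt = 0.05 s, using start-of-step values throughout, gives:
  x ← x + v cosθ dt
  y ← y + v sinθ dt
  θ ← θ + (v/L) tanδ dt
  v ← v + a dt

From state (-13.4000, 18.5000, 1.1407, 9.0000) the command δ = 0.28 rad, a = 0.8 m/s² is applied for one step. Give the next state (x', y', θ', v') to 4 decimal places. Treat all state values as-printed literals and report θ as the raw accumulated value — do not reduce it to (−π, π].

x' = -13.4000 + 9.0000·cos(1.1407)·0.05 = -13.2124
y' = 18.5000 + 9.0000·sin(1.1407)·0.05 = 18.9090
θ' = 1.1407 + (9.0000/2.7)·tan(0.28)·0.05 = 1.1886
v' = 9.0000 + 0.8000·0.05 = 9.0400

(-13.2124, 18.9090, 1.1886, 9.0400)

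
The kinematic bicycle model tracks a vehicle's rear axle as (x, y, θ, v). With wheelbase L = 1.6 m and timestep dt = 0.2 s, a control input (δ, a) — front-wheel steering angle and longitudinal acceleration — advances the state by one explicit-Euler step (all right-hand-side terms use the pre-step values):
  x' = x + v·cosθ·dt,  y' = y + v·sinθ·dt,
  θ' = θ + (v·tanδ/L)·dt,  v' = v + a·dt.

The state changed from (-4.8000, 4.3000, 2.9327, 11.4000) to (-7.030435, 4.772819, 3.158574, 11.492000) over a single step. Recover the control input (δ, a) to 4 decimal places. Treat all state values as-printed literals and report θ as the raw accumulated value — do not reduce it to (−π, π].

δ = 0.1572, a = 0.4600

a = (v'−v)/dt = (0.092000)/0.2 = 0.4600
Δθ = θ'−θ = 0.225874;  (v·dt/L) = 11.4000·0.2/1.6 = 1.425000
tan δ = Δθ·L/(v·dt) = 0.158508  →  δ = 0.1572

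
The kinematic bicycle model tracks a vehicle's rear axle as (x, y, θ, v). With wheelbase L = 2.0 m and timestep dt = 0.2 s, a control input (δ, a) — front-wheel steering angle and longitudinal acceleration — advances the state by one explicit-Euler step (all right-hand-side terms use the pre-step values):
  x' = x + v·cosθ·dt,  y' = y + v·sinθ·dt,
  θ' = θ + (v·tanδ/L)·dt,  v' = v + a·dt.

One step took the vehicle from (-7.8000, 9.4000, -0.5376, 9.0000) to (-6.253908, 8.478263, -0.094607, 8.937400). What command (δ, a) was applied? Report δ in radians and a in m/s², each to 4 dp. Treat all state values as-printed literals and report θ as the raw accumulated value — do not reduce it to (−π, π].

a = (v'−v)/dt = (-0.062600)/0.2 = -0.3130
Δθ = θ'−θ = 0.442993;  (v·dt/L) = 9.0000·0.2/2.0 = 0.900000
tan δ = Δθ·L/(v·dt) = 0.492214  →  δ = 0.4574

δ = 0.4574, a = -0.3130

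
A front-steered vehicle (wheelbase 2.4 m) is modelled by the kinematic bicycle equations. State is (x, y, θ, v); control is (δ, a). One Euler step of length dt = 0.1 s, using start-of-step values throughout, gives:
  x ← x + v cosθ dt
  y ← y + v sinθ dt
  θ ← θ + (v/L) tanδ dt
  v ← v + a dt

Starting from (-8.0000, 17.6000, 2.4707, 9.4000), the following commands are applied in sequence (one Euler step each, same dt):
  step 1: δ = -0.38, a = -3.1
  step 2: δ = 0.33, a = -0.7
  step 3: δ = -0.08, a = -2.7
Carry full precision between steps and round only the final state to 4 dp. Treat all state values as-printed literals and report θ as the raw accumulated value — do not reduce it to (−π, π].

after step 1 (δ=-0.38, a=-3.1): (-8.736271, 18.184384, 2.314263, 9.090000)
after step 2 (δ=0.33, a=-0.7): (-9.351522, 18.853523, 2.443995, 9.020000)
after step 3 (δ=-0.08, a=-2.7): (-10.042804, 19.432949, 2.413864, 8.750000)

(-10.0428, 19.4329, 2.4139, 8.7500)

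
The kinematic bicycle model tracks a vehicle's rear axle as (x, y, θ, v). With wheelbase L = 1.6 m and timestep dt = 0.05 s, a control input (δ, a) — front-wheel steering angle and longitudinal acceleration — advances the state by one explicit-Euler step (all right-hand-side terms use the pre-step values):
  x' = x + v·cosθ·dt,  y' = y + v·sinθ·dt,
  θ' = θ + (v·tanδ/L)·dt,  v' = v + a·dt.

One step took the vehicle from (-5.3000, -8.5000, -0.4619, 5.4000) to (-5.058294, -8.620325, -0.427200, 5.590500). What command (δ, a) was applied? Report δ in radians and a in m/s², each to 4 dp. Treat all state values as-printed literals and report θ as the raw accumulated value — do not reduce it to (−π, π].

a = (v'−v)/dt = (0.190500)/0.05 = 3.8100
Δθ = θ'−θ = 0.034700;  (v·dt/L) = 5.4000·0.05/1.6 = 0.168750
tan δ = Δθ·L/(v·dt) = 0.205630  →  δ = 0.2028

δ = 0.2028, a = 3.8100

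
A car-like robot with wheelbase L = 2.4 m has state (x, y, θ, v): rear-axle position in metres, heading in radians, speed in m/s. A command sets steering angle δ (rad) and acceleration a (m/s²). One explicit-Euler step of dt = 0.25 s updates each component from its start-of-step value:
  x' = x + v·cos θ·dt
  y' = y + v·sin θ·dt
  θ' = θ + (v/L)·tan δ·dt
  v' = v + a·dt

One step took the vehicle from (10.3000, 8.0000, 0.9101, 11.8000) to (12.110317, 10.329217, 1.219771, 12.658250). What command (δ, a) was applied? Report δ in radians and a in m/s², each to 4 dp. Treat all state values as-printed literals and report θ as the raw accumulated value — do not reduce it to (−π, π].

δ = 0.2468, a = 3.4330

a = (v'−v)/dt = (0.858250)/0.25 = 3.4330
Δθ = θ'−θ = 0.309671;  (v·dt/L) = 11.8000·0.25/2.4 = 1.229167
tan δ = Δθ·L/(v·dt) = 0.251936  →  δ = 0.2468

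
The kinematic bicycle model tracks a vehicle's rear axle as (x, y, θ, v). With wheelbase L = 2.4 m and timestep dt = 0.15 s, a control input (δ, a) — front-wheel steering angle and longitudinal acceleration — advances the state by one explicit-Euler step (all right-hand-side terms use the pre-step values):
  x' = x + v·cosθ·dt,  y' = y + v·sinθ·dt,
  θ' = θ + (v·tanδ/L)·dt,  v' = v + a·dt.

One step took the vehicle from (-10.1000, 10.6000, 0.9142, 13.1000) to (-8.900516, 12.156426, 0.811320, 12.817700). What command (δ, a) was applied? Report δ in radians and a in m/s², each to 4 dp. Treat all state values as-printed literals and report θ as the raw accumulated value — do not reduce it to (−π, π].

δ = -0.1250, a = -1.8820

a = (v'−v)/dt = (-0.282300)/0.15 = -1.8820
Δθ = θ'−θ = -0.102880;  (v·dt/L) = 13.1000·0.15/2.4 = 0.818750
tan δ = Δθ·L/(v·dt) = -0.125655  →  δ = -0.1250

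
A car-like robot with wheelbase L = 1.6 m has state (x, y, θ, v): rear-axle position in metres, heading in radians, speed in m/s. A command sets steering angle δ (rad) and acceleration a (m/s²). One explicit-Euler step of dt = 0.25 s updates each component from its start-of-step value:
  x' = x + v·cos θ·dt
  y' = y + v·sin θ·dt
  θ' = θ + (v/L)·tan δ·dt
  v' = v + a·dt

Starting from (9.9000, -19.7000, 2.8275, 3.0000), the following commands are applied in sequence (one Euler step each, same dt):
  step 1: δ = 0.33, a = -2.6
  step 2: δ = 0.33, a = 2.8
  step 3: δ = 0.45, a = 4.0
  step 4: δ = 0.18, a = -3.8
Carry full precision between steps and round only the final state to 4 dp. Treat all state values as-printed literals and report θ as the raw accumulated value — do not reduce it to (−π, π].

after step 1 (δ=0.33, a=-2.6): (9.186692, -19.468285, 2.988059, 2.350000)
after step 2 (δ=0.33, a=2.8): (8.606103, -19.378437, 3.113829, 3.050000)
after step 3 (δ=0.45, a=4.0): (7.843897, -19.357271, 3.344035, 4.050000)
after step 4 (δ=0.18, a=-3.8): (6.852074, -19.560847, 3.459188, 3.100000)

(6.8521, -19.5608, 3.4592, 3.1000)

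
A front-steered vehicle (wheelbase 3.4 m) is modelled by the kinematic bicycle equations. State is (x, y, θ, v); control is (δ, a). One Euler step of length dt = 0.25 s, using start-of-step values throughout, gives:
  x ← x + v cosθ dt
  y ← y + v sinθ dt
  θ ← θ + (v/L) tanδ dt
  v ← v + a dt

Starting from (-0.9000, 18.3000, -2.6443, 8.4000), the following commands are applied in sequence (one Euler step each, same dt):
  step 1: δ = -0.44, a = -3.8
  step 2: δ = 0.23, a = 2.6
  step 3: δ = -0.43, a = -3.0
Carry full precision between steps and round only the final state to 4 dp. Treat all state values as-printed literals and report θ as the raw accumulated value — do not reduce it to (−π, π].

(-6.4811, 16.2510, -3.0800, 7.3500)

after step 1 (δ=-0.44, a=-3.8): (-2.745642, 17.298199, -2.935076, 7.450000)
after step 2 (δ=0.23, a=2.6): (-4.568566, 16.916291, -2.806814, 8.100000)
after step 3 (δ=-0.43, a=-3.0): (-6.481144, 16.250956, -3.079963, 7.350000)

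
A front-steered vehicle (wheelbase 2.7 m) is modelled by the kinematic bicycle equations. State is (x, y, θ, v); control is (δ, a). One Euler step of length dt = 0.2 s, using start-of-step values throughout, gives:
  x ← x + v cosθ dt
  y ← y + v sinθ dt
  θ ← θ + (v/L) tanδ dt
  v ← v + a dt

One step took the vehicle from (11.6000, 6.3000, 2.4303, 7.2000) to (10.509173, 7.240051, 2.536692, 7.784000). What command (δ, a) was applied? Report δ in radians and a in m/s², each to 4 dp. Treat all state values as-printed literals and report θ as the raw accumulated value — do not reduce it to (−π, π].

a = (v'−v)/dt = (0.584000)/0.2 = 2.9200
Δθ = θ'−θ = 0.106392;  (v·dt/L) = 7.2000·0.2/2.7 = 0.533333
tan δ = Δθ·L/(v·dt) = 0.199485  →  δ = 0.1969

δ = 0.1969, a = 2.9200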